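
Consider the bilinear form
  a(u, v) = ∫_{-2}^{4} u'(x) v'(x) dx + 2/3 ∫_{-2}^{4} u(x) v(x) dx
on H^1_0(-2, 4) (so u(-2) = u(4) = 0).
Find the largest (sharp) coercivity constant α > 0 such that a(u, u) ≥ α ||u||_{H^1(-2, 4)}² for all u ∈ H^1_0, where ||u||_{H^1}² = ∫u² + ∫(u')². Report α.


α = (π^2 + 24)/(π^2 + 36)

Coercivity of a(·,·) on H^1_0(-2, 4) means a(u, u) ≥ α ||u||_{H^1}² for every u ∈ H^1_0.
The interval has length L = 6, and Poincaré/coercivity depend only on L. Here a(u, u) = ∫(u')² + (2/3)·∫u².
Here 0 < c = 2/3 < 1. The condition a(u,u) ≥ α||u||_{H^1}² reads (1−α)∫(u')² ≥ (α−c)∫u². Any admissible α is ≤ 1 (rapidly oscillating u have ∫u²/∫(u')² → 0), and α = 1 would force 0 ≥ (1−c)∫u², impossible since c < 1; so 1−α > 0. By the sharp Poincaré inequality on H^1_0 of an interval of length L, ∫(u')² ≥ (π/L)²∫u² with equality for the first sine mode sin(π(x−x₀)/L) (x₀ the left endpoint), so the inequality holds for all u iff (1−α)(π/L)² ≥ α − c, i.e. α ≤ ((π/L)² + c)/((π/L)² + 1) = (1 + c(L/π)²)/(1 + (L/π)²). With (π/L)² = π^2/36 and c = 2/3, the largest admissible constant is α = ((π/L)² + c)/((π/L)² + 1).
Simplifying, α = (π^2 + 24)/(π^2 + 36).


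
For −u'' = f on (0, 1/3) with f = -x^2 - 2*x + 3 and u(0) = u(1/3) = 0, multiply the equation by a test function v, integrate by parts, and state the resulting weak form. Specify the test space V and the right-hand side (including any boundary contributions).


V = H^1_0(0, 1/3) (so v(0) = v(1/3) = 0); weak form: ∫_0^1/3 u'v' dx = ∫_0^1/3 (-x^2 - 2*x + 3) v dx for all v ∈ V.

Multiply both sides by a test function v and integrate from 0 to 1/3:
  ∫_0^1/3 −u''(x) v(x) dx = ∫_0^1/3 f(x) v(x) dx.
Integrate the LHS by parts once:
  ∫_0^1/3 −u'' v dx = −[u'(x) v(x)]_0^1/3 + ∫_0^1/3 u'(x) v'(x) dx.
Thus ∫_0^1/3 u'(x) v'(x) dx = ∫_0^1/3 f(x) v(x) dx + [u'(x) v(x)]_0^1/3.
Choose V so that boundary terms are either known or forced to vanish.
u is Dirichlet: u(0) = u(1/3) = 0. Let V = H^1_0(0, 1/3); then v(0) = v(1/3) = 0, and [u' v]_0^1/3 = 0.
Weak formulation: find u (satisfying any essential BC) such that ∫_0^1/3 u'(x) v'(x) dx = ∫_0^1/3 f v dx for all v ∈ V.
Substituting f(x) = -x^2 - 2*x + 3, the right-hand side is ∫_0^1/3 (-x^2 - 2*x + 3) v dx.


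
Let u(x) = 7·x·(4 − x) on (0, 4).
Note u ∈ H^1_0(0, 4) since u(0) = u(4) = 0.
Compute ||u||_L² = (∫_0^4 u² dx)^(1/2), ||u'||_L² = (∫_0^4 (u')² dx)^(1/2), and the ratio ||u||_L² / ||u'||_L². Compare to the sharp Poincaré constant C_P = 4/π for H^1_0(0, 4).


||u||_L² / ||u'||_L² = 2*sqrt(10)/5 < C_P = 4/π.

u(x) = 7·x·(4 − x), so u'(x) = 28 - 14*x.
u(x) = 7·x·(4 − x) vanishes at x = 0 and x = 4, so u ∈ H^1_0(0, 4). Differentiate via the product rule and integrate the resulting polynomials term by term.
  ∫_0^4 u² dx = ∫_0^4 (49*x^4 - 392*x^3 + 784*x^2) dx. Term by term:
    ∫_0^4 49*x^4 dx = 50176/5;  ∫_0^4 -392*x^3 dx = -25088;  ∫_0^4 784*x^2 dx = 50176/3.
  Sum: 50176/5 − 25088 + 50176/3 = 25088/15.
  ∫_0^4 (u')² dx = ∫_0^4 (196*x^2 - 784*x + 784) dx. Term by term:
    ∫_0^4 196*x^2 dx = 12544/3;  ∫_0^4 -784*x dx = -6272;  ∫_0^4 784 dx = 3136.
  Sum: 12544/3 − 6272 + 3136 = 3136/3.
∫_0^4 u² dx = 25088/15, so ||u||_L² = 112*sqrt(30)/15.
∫_0^4 (u')² dx = 3136/3, so ||u'||_L² = 56*sqrt(3)/3.
Ratio ||u||_L² / ||u'||_L² = 2*sqrt(10)/5.
Sharp Poincaré constant on H^1_0(0, 4) is C_P = L/π = 4/π, achieved by sin(π/4·x).
A polynomial bump cannot attain the sharp Poincaré constant (only the first sine eigenfunction does), so the ratio is strictly less than C_P, consistent with ||u||_L² ≤ C_P ||u'||_L².


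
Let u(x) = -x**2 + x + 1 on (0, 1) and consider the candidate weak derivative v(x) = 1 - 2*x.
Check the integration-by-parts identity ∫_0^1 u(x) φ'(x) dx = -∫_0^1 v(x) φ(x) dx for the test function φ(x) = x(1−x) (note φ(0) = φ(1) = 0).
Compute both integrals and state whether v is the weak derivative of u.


LHS = 0, RHS = 0. Yes, v = u' weakly.

u(x) = -x**2 + x + 1, classical derivative u'(x) = 1 - 2*x.
φ(x) = x(1−x), so φ'(x) = 1 - 2*x.
Note φ(0) = φ(1) = 0, so the boundary term u·φ vanishes.
LHS = ∫_0^1 u(x) φ'(x) dx = ∫_0^1 (2*x^3 - 3*x^2 - x + 1) dx. Term by term:
  ∫_0^1 2*x^3 dx = 1/2;  ∫_0^1 -3*x^2 dx = -1;  ∫_0^1 -x dx = -1/2;
  ∫_0^1 1 dx = 1.
Sum: 1/2 − 1 − 1/2 + 1 = 0.
So LHS = 0.
∫_0^1 v(x) φ(x) dx = ∫_0^1 (2*x^3 - 3*x^2 + x) dx. Term by term:
  ∫_0^1 2*x^3 dx = 1/2;  ∫_0^1 -3*x^2 dx = -1;  ∫_0^1 x dx = 1/2.
Sum: 1/2 − 1 + 1/2 = 0.
So RHS = -∫_0^1 v(x) φ(x) dx = 0.
LHS = RHS, so the identity holds for this test φ.
Moreover u is smooth here and v(x) = u'(x) = 1 - 2*x pointwise, so the identity holds for every test function. Hence v is the weak derivative of u.


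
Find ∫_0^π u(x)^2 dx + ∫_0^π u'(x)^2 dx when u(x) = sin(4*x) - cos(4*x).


||u||_{H^1(0,π)}^2 = 17*π

u'(x) = 4*sin(4*x) + 4*cos(4*x).
Expand u² and (u')² and integrate term by term on (0, π), using: for integers n ≥ 1, ∫_0^π sin²(nx) dx = ∫_0^π cos²(nx) dx = π/2; for n ≠ n', ∫_0^π sin(nx)sin(n'x) dx = ∫_0^π cos(nx)cos(n'x) dx = 0; and by product-to-sum, ∫_0^π sin(nx)cos(n'x) dx = ½∫_0^π [sin((n+n')x) + sin((n−n')x)] dx, which is 0 when n+n' is even and 2n/(n²−n'²) when n+n' is odd (it need not vanish on (0, π)).
  u² squared terms: (-1)²·∫cos(4x)² dx = 1·π/2 = π/2;  (1)²·∫sin(4x)² dx = 1·π/2 = π/2.
  u² cross terms: 2·(-1)·(1)·∫cos(4x)·sin(4x) dx = -2·(0) = 0.
  So ∫_0^π u² dx = π/2 + π/2 + 0 = π.
  (u')² squared terms: (4)²·∫cos(4x)² dx = 16·π/2 = 8*π;  (4)²·∫sin(4x)² dx = 16·π/2 = 8*π.
  (u')² cross terms: 2·(4)·(4)·∫cos(4x)·sin(4x) dx = 32·(0) = 0.
  So ∫_0^π (u')² dx = 8*π + 8*π + 0 = 16*π.
||u||_{H^1}^2 = (π) + (16*π) = 17*π.


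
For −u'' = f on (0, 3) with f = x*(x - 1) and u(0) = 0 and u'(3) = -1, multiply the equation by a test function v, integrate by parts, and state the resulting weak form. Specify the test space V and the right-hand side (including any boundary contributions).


V = {v ∈ H^1(0, 3) : v(0) = 0} (test functions vanish at x = 0 where u is specified); weak form: ∫_0^3 u'v' dx = ∫_0^3 (x*(x - 1)) v dx − v(3) for all v ∈ V.

Multiply both sides by a test function v and integrate from 0 to 3:
  ∫_0^3 −u''(x) v(x) dx = ∫_0^3 f(x) v(x) dx.
Integrate the LHS by parts once:
  ∫_0^3 −u'' v dx = −[u'(x) v(x)]_0^3 + ∫_0^3 u'(x) v'(x) dx.
Thus ∫_0^3 u'(x) v'(x) dx = ∫_0^3 f(x) v(x) dx + [u'(x) v(x)]_0^3.
Choose V so that boundary terms are either known or forced to vanish.
Mixed BC: u(0) = 0 (Dirichlet) and u'(3) = -1 (Neumann). Define V = {v ∈ H^1(0, 3) : v(0) = 0}. Then [u' v]_0^3 = u'(3)·v(3) − u'(0)·0 = − v(3).
Weak formulation: find u (satisfying any essential BC) such that ∫_0^3 u'(x) v'(x) dx = ∫_0^3 f v dx − v(3) for all v ∈ V (Dirichlet at 0 absorbed into V; Neumann datum at x = 3 contributes the boundary term).
Substituting f(x) = x*(x - 1), the right-hand side is ∫_0^3 (x*(x - 1)) v dx − v(3).


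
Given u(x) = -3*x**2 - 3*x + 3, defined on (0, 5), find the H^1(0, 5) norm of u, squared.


||u||_{H^1}^2 = 19755/2

The H^1 norm (squared) on an interval (0, L) is
  ||u||_{H^1}^2 = ∫_0^L u(x)^2 dx + ∫_0^L u'(x)^2 dx.
Compute u'(x) = -6*x - 3.
Then u(x)^2 = 9*x**4 + 18*x**3 - 9*x**2 - 18*x + 9 and u'(x)^2 = 36*x**2 + 36*x + 9.
Integrate each monomial from 0 to 5 using ∫_0^5 c·x^n dx = c·5^(n+1)/(n+1):
  ∫_0^5 u(x)^2 dx = ∫_0^5 (9*x^4 + 18*x^3 - 9*x^2 - 18*x + 9) dx. Term by term:
    ∫_0^5 9*x^4 dx = 5625;  ∫_0^5 18*x^3 dx = 5625/2;  ∫_0^5 -9*x^2 dx = -375;
    ∫_0^5 -18*x dx = -225;  ∫_0^5 9 dx = 45.
  Sum: 5625 + 5625/2 − 375 − 225 + 45 = 15765/2.
  ∫_0^5 u'(x)^2 dx = ∫_0^5 (36*x^2 + 36*x + 9) dx. Term by term:
    ∫_0^5 36*x^2 dx = 1500;  ∫_0^5 36*x dx = 450;  ∫_0^5 9 dx = 45.
  Sum: 1500 + 450 + 45 = 1995.
Adding: ||u||_{H^1}^2 = 15765/2 + 1995 = 19755/2.


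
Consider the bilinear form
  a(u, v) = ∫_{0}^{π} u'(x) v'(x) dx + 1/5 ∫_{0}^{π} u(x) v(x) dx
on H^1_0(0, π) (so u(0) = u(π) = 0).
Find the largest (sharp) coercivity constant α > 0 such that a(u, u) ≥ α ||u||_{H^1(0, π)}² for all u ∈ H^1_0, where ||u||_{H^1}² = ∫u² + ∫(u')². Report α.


α = 3/5

Coercivity of a(·,·) on H^1_0(0, π) means a(u, u) ≥ α ||u||_{H^1}² for every u ∈ H^1_0.
The interval has length L = π, and Poincaré/coercivity depend only on L. Here a(u, u) = ∫(u')² + (1/5)·∫u².
Here 0 < c = 1/5 < 1. The condition a(u,u) ≥ α||u||_{H^1}² reads (1−α)∫(u')² ≥ (α−c)∫u². Any admissible α is ≤ 1 (rapidly oscillating u have ∫u²/∫(u')² → 0), and α = 1 would force 0 ≥ (1−c)∫u², impossible since c < 1; so 1−α > 0. By the sharp Poincaré inequality on H^1_0 of an interval of length L, ∫(u')² ≥ (π/L)²∫u² with equality for the first sine mode sin(π(x−x₀)/L) (x₀ the left endpoint), so the inequality holds for all u iff (1−α)(π/L)² ≥ α − c, i.e. α ≤ ((π/L)² + c)/((π/L)² + 1) = (1 + c(L/π)²)/(1 + (L/π)²). With (π/L)² = 1 and c = 1/5, the largest admissible constant is α = ((π/L)² + c)/((π/L)² + 1).
Simplifying, α = 3/5.


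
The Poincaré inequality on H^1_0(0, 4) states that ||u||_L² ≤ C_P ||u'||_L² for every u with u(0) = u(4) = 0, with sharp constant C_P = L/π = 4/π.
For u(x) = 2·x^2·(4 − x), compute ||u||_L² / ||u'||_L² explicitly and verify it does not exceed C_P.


||u||_L² / ||u'||_L² = 2*sqrt(14)/7 < C_P = 4/π.

u(x) = 2·x^2·(4 − x), so u'(x) = 2*x*(8 - 3*x).
u(x) = 2·x^2·(4 − x) vanishes at x = 0 and x = 4, so u ∈ H^1_0(0, 4). Differentiate via the product rule and integrate the resulting polynomials term by term.
  ∫_0^4 u² dx = ∫_0^4 (4*x^6 - 32*x^5 + 64*x^4) dx. Term by term:
    ∫_0^4 4*x^6 dx = 65536/7;  ∫_0^4 -32*x^5 dx = -65536/3;  ∫_0^4 64*x^4 dx = 65536/5.
  Sum: 65536/7 − 65536/3 + 65536/5 = 65536/105.
  ∫_0^4 (u')² dx = ∫_0^4 (36*x^4 - 192*x^3 + 256*x^2) dx. Term by term:
    ∫_0^4 36*x^4 dx = 36864/5;  ∫_0^4 -192*x^3 dx = -12288;  ∫_0^4 256*x^2 dx = 16384/3.
  Sum: 36864/5 − 12288 + 16384/3 = 8192/15.
∫_0^4 u² dx = 65536/105, so ||u||_L² = 256*sqrt(105)/105.
∫_0^4 (u')² dx = 8192/15, so ||u'||_L² = 64*sqrt(30)/15.
Ratio ||u||_L² / ||u'||_L² = 2*sqrt(14)/7.
Sharp Poincaré constant on H^1_0(0, 4) is C_P = L/π = 4/π, achieved by sin(π/4·x).
A polynomial bump cannot attain the sharp Poincaré constant (only the first sine eigenfunction does), so the ratio is strictly less than C_P, consistent with ||u||_L² ≤ C_P ||u'||_L².


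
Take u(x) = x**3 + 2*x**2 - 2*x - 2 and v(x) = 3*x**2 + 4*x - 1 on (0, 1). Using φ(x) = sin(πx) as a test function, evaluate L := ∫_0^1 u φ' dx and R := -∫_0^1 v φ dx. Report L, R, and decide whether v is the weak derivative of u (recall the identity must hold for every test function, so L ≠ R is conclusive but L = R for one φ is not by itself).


LHS = -3/π + 12/π^3, RHS = -5/π + 12/π^3. No, v is not the weak derivative of u.

u(x) = x**3 + 2*x**2 - 2*x - 2, classical derivative u'(x) = 3*x**2 + 4*x - 2.
φ(x) = sin(πx), so φ'(x) = π*cos(π*x).
Note φ(0) = φ(1) = 0, so the boundary term u·φ vanishes.
LHS = ∫_0^1 u(x) φ'(x) dx = ∫_0^1 (π*x^3*cos(π*x) + 2*π*x^2*cos(π*x) - 2*π*x*cos(π*x) - 2*π*cos(π*x)) dx. Term by term:
  ∫_0^1 -2*π*cos(π*x) dx = 0;  ∫_0^1 π*x^3*cos(π*x) dx = -3/π + 12/π^3;  ∫_0^1 -2*π*x*cos(π*x) dx = 4/π;
  ∫_0^1 2*π*x^2*cos(π*x) dx = -4/π.
Sum: 0 + -3/π + 12/π^3 + 4/π − 4/π = -3/π + 12/π^3.
So LHS = -3/π + 12/π^3.
∫_0^1 v(x) φ(x) dx = ∫_0^1 (3*x^2*sin(π*x) + 4*x*sin(π*x) - sin(π*x)) dx. Term by term:
  ∫_0^1 -sin(π*x) dx = -2/π;  ∫_0^1 3*x^2*sin(π*x) dx = -12/π^3 + 3/π;  ∫_0^1 4*x*sin(π*x) dx = 4/π.
Sum: -2/π + -12/π^3 + 3/π + 4/π = -12/π^3 + 5/π.
So RHS = -∫_0^1 v(x) φ(x) dx = -5/π + 12/π^3.
LHS − RHS = 2/π ≠ 0, so the identity fails.
(For a valid weak derivative the identity must hold for EVERY test function, in particular this one. The failure shows v is NOT the weak derivative of u.)
Correct weak derivative would be u'(x) = 3*x**2 + 4*x - 2.


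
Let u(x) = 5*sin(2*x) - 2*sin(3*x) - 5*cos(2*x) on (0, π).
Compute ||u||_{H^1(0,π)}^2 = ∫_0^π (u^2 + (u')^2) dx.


||u||_{H^1(0,π)}^2 = 120 + 145*π

u'(x) = 10*sin(2*x) + 10*cos(2*x) - 6*cos(3*x).
Expand u² and (u')² and integrate term by term on (0, π), using: for integers n ≥ 1, ∫_0^π sin²(nx) dx = ∫_0^π cos²(nx) dx = π/2; for n ≠ n', ∫_0^π sin(nx)sin(n'x) dx = ∫_0^π cos(nx)cos(n'x) dx = 0; and by product-to-sum, ∫_0^π sin(nx)cos(n'x) dx = ½∫_0^π [sin((n+n')x) + sin((n−n')x)] dx, which is 0 when n+n' is even and 2n/(n²−n'²) when n+n' is odd (it need not vanish on (0, π)).
  u² squared terms: (-5)²·∫cos(2x)² dx = 25·π/2 = 25*π/2;  (-2)²·∫sin(3x)² dx = 4·π/2 = 2*π;  (5)²·∫sin(2x)² dx = 25·π/2 = 25*π/2.
  u² cross terms: 2·(-5)·(-2)·∫cos(2x)·sin(3x) dx = 20·(6/5) = 24;  2·(-5)·(5)·∫cos(2x)·sin(2x) dx = -50·(0) = 0;  2·(-2)·(5)·∫sin(3x)·sin(2x) dx = -20·(0) = 0.
  So ∫_0^π u² dx = 25*π/2 + 2*π + 25*π/2 + 24 + 0 + 0 = 24 + 27*π.
  (u')² squared terms: (-6)²·∫cos(3x)² dx = 36·π/2 = 18*π;  (10)²·∫cos(2x)² dx = 100·π/2 = 50*π;  (10)²·∫sin(2x)² dx = 100·π/2 = 50*π.
  (u')² cross terms: 2·(-6)·(10)·∫cos(3x)·cos(2x) dx = -120·(0) = 0;  2·(-6)·(10)·∫cos(3x)·sin(2x) dx = -120·(-4/5) = 96;  2·(10)·(10)·∫cos(2x)·sin(2x) dx = 200·(0) = 0.
  So ∫_0^π (u')² dx = 18*π + 50*π + 50*π + 0 + 96 + 0 = 96 + 118*π.
||u||_{H^1}^2 = (24 + 27*π) + (96 + 118*π) = 120 + 145*π.


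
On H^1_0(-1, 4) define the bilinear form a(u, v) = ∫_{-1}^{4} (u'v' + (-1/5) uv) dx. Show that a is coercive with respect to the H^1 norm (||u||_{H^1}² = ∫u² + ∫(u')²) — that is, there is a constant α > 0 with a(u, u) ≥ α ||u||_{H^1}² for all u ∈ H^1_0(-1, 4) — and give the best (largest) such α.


α = (-5 + π^2)/(π^2 + 25)

Coercivity of a(·,·) on H^1_0(-1, 4) means a(u, u) ≥ α ||u||_{H^1}² for every u ∈ H^1_0.
The interval has length L = 5, and Poincaré/coercivity depend only on L. Here a(u, u) = ∫(u')² + (-1/5)·∫u².
Here c = -1/5 < 0 with |c| < (π/L)² = π^2/25, so coercivity still holds. The condition a(u,u) ≥ α||u||_{H^1}² reads (1−α)∫(u')² ≥ (α−c)∫u². Any admissible α is ≤ 1 (rapidly oscillating u have ∫u²/∫(u')² → 0), and α = 1 would force 0 ≥ (1−c)∫u², impossible since c < 1; so 1−α > 0. By the sharp Poincaré inequality on H^1_0 of an interval of length L, ∫(u')² ≥ (π/L)²∫u² with equality for the first sine mode sin(π(x−x₀)/L) (x₀ the left endpoint), so the inequality holds for all u iff (1−α)(π/L)² ≥ α − c, i.e. α ≤ ((π/L)² + c)/((π/L)² + 1) = (1 + c(L/π)²)/(1 + (L/π)²). (Direct route, valid since c ≤ 0: Poincaré gives c∫u² ≥ c(L/π)²∫(u')², so a(u,u) ≥ (1 + c(L/π)²)∫(u')², while ||u||_{H^1}² ≤ (1 + (L/π)²)∫(u')²; dividing yields the same α.) With (π/L)² = π^2/25 and c = -1/5, the largest admissible constant is α = ((π/L)² + c)/((π/L)² + 1).
Simplifying, α = (-5 + π^2)/(π^2 + 25).


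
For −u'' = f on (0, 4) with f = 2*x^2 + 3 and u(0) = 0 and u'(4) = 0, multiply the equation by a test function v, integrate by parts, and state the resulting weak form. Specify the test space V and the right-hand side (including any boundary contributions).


V = {v ∈ H^1(0, 4) : v(0) = 0} (test functions vanish at x = 0 where u is specified); weak form: ∫_0^4 u'v' dx = ∫_0^4 (2*x^2 + 3) v dx for all v ∈ V.

Multiply both sides by a test function v and integrate from 0 to 4:
  ∫_0^4 −u''(x) v(x) dx = ∫_0^4 f(x) v(x) dx.
Integrate the LHS by parts once:
  ∫_0^4 −u'' v dx = −[u'(x) v(x)]_0^4 + ∫_0^4 u'(x) v'(x) dx.
Thus ∫_0^4 u'(x) v'(x) dx = ∫_0^4 f(x) v(x) dx + [u'(x) v(x)]_0^4.
Choose V so that boundary terms are either known or forced to vanish.
Mixed BC: u(0) = 0 (Dirichlet) and u'(4) = 0 (Neumann). Define V = {v ∈ H^1(0, 4) : v(0) = 0}. Then [u' v]_0^4 = u'(4)·v(4) − u'(0)·0 = 0.
Weak formulation: find u (satisfying any essential BC) such that ∫_0^4 u'(x) v'(x) dx = ∫_0^4 f v dx for all v ∈ V (Dirichlet at 0 absorbed into V; the Neumann datum at x = 4 is zero, so no boundary term remains).
Substituting f(x) = 2*x^2 + 3, the right-hand side is ∫_0^4 (2*x^2 + 3) v dx.


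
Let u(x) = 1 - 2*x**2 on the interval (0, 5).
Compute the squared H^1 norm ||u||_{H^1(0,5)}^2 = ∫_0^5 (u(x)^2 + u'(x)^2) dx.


||u||_{H^1}^2 = 3005

The H^1 norm (squared) on an interval (0, L) is
  ||u||_{H^1}^2 = ∫_0^L u(x)^2 dx + ∫_0^L u'(x)^2 dx.
Compute u'(x) = -4*x.
Then u(x)^2 = 4*x**4 - 4*x**2 + 1 and u'(x)^2 = 16*x**2.
Integrate each monomial from 0 to 5 using ∫_0^5 c·x^n dx = c·5^(n+1)/(n+1):
  ∫_0^5 u(x)^2 dx = ∫_0^5 (4*x^4 - 4*x^2 + 1) dx. Term by term:
    ∫_0^5 4*x^4 dx = 2500;  ∫_0^5 -4*x^2 dx = -500/3;  ∫_0^5 1 dx = 5.
  Sum: 2500 − 500/3 + 5 = 7015/3.
  ∫_0^5 u'(x)^2 dx = ∫_0^5 (16*x^2) dx. Term by term:
    ∫_0^5 16*x^2 dx = 2000/3.
Adding: ||u||_{H^1}^2 = 7015/3 + 2000/3 = 3005.


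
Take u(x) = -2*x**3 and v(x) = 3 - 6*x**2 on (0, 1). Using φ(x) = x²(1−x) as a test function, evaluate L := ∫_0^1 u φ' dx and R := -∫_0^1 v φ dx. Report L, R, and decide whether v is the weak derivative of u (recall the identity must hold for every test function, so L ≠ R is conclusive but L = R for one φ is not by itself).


LHS = 1/5, RHS = -1/20. No, v is not the weak derivative of u.

u(x) = -2*x**3, classical derivative u'(x) = -6*x**2.
φ(x) = x²(1−x), so φ'(x) = x*(2 - 3*x).
Note φ(0) = φ(1) = 0, so the boundary term u·φ vanishes.
LHS = ∫_0^1 u(x) φ'(x) dx = ∫_0^1 (6*x^5 - 4*x^4) dx. Term by term:
  ∫_0^1 6*x^5 dx = 1;  ∫_0^1 -4*x^4 dx = -4/5.
Sum: 1 − 4/5 = 1/5.
So LHS = 1/5.
∫_0^1 v(x) φ(x) dx = ∫_0^1 (6*x^5 - 6*x^4 - 3*x^3 + 3*x^2) dx. Term by term:
  ∫_0^1 6*x^5 dx = 1;  ∫_0^1 -6*x^4 dx = -6/5;  ∫_0^1 -3*x^3 dx = -3/4;
  ∫_0^1 3*x^2 dx = 1.
Sum: 1 − 6/5 − 3/4 + 1 = 1/20.
So RHS = -∫_0^1 v(x) φ(x) dx = -1/20.
LHS − RHS = 1/4 ≠ 0, so the identity fails.
(For a valid weak derivative the identity must hold for EVERY test function, in particular this one. The failure shows v is NOT the weak derivative of u.)
Correct weak derivative would be u'(x) = -6*x**2.


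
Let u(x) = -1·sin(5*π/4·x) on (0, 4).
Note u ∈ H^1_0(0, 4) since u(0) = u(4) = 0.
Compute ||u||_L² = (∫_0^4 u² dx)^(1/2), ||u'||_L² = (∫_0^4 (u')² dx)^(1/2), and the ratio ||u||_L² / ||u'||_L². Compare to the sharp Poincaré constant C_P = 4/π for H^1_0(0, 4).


||u||_L² / ||u'||_L² = 4/(5*π) < C_P = 4/π.

u(x) = -1·sin(5*π/4·x), so u'(x) = -5*π*cos(5*π*x/4)/4.
Writing u(x) = A·sin(kπx/L) with A = -1 and k = 5, use ∫_0^L sin²(kπx/L) dx = L/2 and ∫_0^L cos²(kπx/L) dx = L/2.
u² = 1·sin²(5*π/4·x) and (u')² = 25*π^2/16·cos²(5*π/4·x), and each of sin², cos² integrates to L/2 = 2 over (0, 4).
∫_0^4 u² dx = 2, so ||u||_L² = sqrt(2).
∫_0^4 (u')² dx = 25*π^2/8, so ||u'||_L² = 5*sqrt(2)*π/4.
Ratio ||u||_L² / ||u'||_L² = 4/(5*π).
Sharp Poincaré constant on H^1_0(0, 4) is C_P = L/π = 4/π, achieved by sin(π/4·x).
This is the k = 5 harmonic; the ratio L/(kπ) is strictly less than C_P = L/π, consistent with the sharp inequality ||u||_L² ≤ C_P ||u'||_L².


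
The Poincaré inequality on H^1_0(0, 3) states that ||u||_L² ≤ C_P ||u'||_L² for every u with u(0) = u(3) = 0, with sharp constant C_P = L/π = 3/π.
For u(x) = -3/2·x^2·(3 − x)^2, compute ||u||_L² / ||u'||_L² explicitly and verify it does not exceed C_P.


||u||_L² / ||u'||_L² = sqrt(3)/2 < C_P = 3/π.

u(x) = -3/2·x^2·(3 − x)^2, so u'(x) = 3*x*(x*(3 - x) - (x - 3)^2).
u(x) = -3/2·x^2·(3 − x)^2 vanishes at x = 0 and x = 3, so u ∈ H^1_0(0, 3). Differentiate via the product rule and integrate the resulting polynomials term by term.
  ∫_0^3 u² dx = ∫_0^3 (9*x^8/4 - 27*x^7 + 243*x^6/2 - 243*x^5 + 729*x^4/4) dx. Term by term:
    ∫_0^3 9*x^8/4 dx = 19683/4;  ∫_0^3 -27*x^7 dx = -177147/8;  ∫_0^3 243*x^6/2 dx = 531441/14;
    ∫_0^3 -243*x^5 dx = -59049/2;  ∫_0^3 729*x^4/4 dx = 177147/20.
  Sum: 19683/4 − 177147/8 + 531441/14 − 59049/2 + 177147/20 = 19683/280.
  ∫_0^3 (u')² dx = ∫_0^3 (36*x^6 - 324*x^5 + 1053*x^4 - 1458*x^3 + 729*x^2) dx. Term by term:
    ∫_0^3 36*x^6 dx = 78732/7;  ∫_0^3 -324*x^5 dx = -39366;  ∫_0^3 1053*x^4 dx = 255879/5;
    ∫_0^3 -1458*x^3 dx = -59049/2;  ∫_0^3 729*x^2 dx = 6561.
  Sum: 78732/7 − 39366 + 255879/5 − 59049/2 + 6561 = 6561/70.
∫_0^3 u² dx = 19683/280, so ||u||_L² = 81*sqrt(210)/140.
∫_0^3 (u')² dx = 6561/70, so ||u'||_L² = 81*sqrt(70)/70.
Ratio ||u||_L² / ||u'||_L² = sqrt(3)/2.
Sharp Poincaré constant on H^1_0(0, 3) is C_P = L/π = 3/π, achieved by sin(π/3·x).
A polynomial bump cannot attain the sharp Poincaré constant (only the first sine eigenfunction does), so the ratio is strictly less than C_P, consistent with ||u||_L² ≤ C_P ||u'||_L².


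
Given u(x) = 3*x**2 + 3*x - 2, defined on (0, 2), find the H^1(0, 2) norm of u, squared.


||u||_{H^1}^2 = 1458/5

The H^1 norm (squared) on an interval (0, L) is
  ||u||_{H^1}^2 = ∫_0^L u(x)^2 dx + ∫_0^L u'(x)^2 dx.
Compute u'(x) = 6*x + 3.
Then u(x)^2 = 9*x**4 + 18*x**3 - 3*x**2 - 12*x + 4 and u'(x)^2 = 36*x**2 + 36*x + 9.
Integrate each monomial from 0 to 2 using ∫_0^2 c·x^n dx = c·2^(n+1)/(n+1):
  ∫_0^2 u(x)^2 dx = ∫_0^2 (9*x^4 + 18*x^3 - 3*x^2 - 12*x + 4) dx. Term by term:
    ∫_0^2 9*x^4 dx = 288/5;  ∫_0^2 18*x^3 dx = 72;  ∫_0^2 -3*x^2 dx = -8;
    ∫_0^2 -12*x dx = -24;  ∫_0^2 4 dx = 8.
  Sum: 288/5 + 72 − 8 − 24 + 8 = 528/5.
  ∫_0^2 u'(x)^2 dx = ∫_0^2 (36*x^2 + 36*x + 9) dx. Term by term:
    ∫_0^2 36*x^2 dx = 96;  ∫_0^2 36*x dx = 72;  ∫_0^2 9 dx = 18.
  Sum: 96 + 72 + 18 = 186.
Adding: ||u||_{H^1}^2 = 528/5 + 186 = 1458/5.


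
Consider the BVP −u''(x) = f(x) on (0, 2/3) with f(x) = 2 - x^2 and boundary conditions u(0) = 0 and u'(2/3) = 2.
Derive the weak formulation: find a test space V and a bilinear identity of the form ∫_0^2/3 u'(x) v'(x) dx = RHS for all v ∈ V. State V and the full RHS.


V = {v ∈ H^1(0, 2/3) : v(0) = 0} (test functions vanish at x = 0 where u is specified); weak form: ∫_0^2/3 u'v' dx = ∫_0^2/3 (2 - x^2) v dx + 2·v(2/3) for all v ∈ V.

Multiply both sides by a test function v and integrate from 0 to 2/3:
  ∫_0^2/3 −u''(x) v(x) dx = ∫_0^2/3 f(x) v(x) dx.
Integrate the LHS by parts once:
  ∫_0^2/3 −u'' v dx = −[u'(x) v(x)]_0^2/3 + ∫_0^2/3 u'(x) v'(x) dx.
Thus ∫_0^2/3 u'(x) v'(x) dx = ∫_0^2/3 f(x) v(x) dx + [u'(x) v(x)]_0^2/3.
Choose V so that boundary terms are either known or forced to vanish.
Mixed BC: u(0) = 0 (Dirichlet) and u'(2/3) = 2 (Neumann). Define V = {v ∈ H^1(0, 2/3) : v(0) = 0}. Then [u' v]_0^2/3 = u'(2/3)·v(2/3) − u'(0)·0 = 2·v(2/3).
Weak formulation: find u (satisfying any essential BC) such that ∫_0^2/3 u'(x) v'(x) dx = ∫_0^2/3 f v dx + 2·v(2/3) for all v ∈ V (Dirichlet at 0 absorbed into V; Neumann datum at x = 2/3 contributes the boundary term).
Substituting f(x) = 2 - x^2, the right-hand side is ∫_0^2/3 (2 - x^2) v dx + 2·v(2/3).


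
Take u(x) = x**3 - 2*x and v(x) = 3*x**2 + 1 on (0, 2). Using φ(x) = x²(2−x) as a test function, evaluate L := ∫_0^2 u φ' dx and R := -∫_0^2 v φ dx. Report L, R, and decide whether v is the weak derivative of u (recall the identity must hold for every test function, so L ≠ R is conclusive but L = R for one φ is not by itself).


LHS = -56/15, RHS = -116/15. No, v is not the weak derivative of u.

u(x) = x**3 - 2*x, classical derivative u'(x) = 3*x**2 - 2.
φ(x) = x²(2−x), so φ'(x) = x*(4 - 3*x).
Note φ(0) = φ(2) = 0, so the boundary term u·φ vanishes.
LHS = ∫_0^2 u(x) φ'(x) dx = ∫_0^2 (-3*x^5 + 4*x^4 + 6*x^3 - 8*x^2) dx. Term by term:
  ∫_0^2 -3*x^5 dx = -32;  ∫_0^2 4*x^4 dx = 128/5;  ∫_0^2 6*x^3 dx = 24;
  ∫_0^2 -8*x^2 dx = -64/3.
Sum: -32 + 128/5 + 24 − 64/3 = -56/15.
So LHS = -56/15.
∫_0^2 v(x) φ(x) dx = ∫_0^2 (-3*x^5 + 6*x^4 - x^3 + 2*x^2) dx. Term by term:
  ∫_0^2 -3*x^5 dx = -32;  ∫_0^2 6*x^4 dx = 192/5;  ∫_0^2 -x^3 dx = -4;
  ∫_0^2 2*x^2 dx = 16/3.
Sum: -32 + 192/5 − 4 + 16/3 = 116/15.
So RHS = -∫_0^2 v(x) φ(x) dx = -116/15.
LHS − RHS = 4 ≠ 0, so the identity fails.
(For a valid weak derivative the identity must hold for EVERY test function, in particular this one. The failure shows v is NOT the weak derivative of u.)
Correct weak derivative would be u'(x) = 3*x**2 - 2.


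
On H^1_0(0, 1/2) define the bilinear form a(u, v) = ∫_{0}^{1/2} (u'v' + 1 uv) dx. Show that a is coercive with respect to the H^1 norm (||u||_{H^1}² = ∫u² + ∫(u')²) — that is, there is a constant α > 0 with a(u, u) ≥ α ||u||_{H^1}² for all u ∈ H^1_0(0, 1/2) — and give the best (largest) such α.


α = 1

Coercivity of a(·,·) on H^1_0(0, 1/2) means a(u, u) ≥ α ||u||_{H^1}² for every u ∈ H^1_0.
The interval has length L = 1/2, and Poincaré/coercivity depend only on L. Here a(u, u) = ∫(u')² + (1)·∫u².
Here c = 1 ≥ 1, so a(u,u) = ∫(u')² + c∫u² ≥ ∫(u')² + ∫u² = ||u||_{H^1}², i.e. α = 1 works. No larger α is possible: a(u,u) ≥ α||u||_{H^1}² means (1−α)∫(u')² ≥ (α−c)∫u², and for the modes u_n = sin(nπ(x−x₀)/L) (x₀ the left endpoint) one has ∫u_n²/∫(u_n')² = (L/(nπ))² → 0, so a(u_n,u_n)/||u_n||_{H^1}² → 1. Hence the optimal constant is α = 1.
Therefore α = 1.


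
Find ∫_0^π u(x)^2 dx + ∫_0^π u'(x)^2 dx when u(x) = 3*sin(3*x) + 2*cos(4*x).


||u||_{H^1(0,π)}^2 = -1224/7 + 79*π

u'(x) = -8*sin(4*x) + 9*cos(3*x).
Expand u² and (u')² and integrate term by term on (0, π), using: for integers n ≥ 1, ∫_0^π sin²(nx) dx = ∫_0^π cos²(nx) dx = π/2; for n ≠ n', ∫_0^π sin(nx)sin(n'x) dx = ∫_0^π cos(nx)cos(n'x) dx = 0; and by product-to-sum, ∫_0^π sin(nx)cos(n'x) dx = ½∫_0^π [sin((n+n')x) + sin((n−n')x)] dx, which is 0 when n+n' is even and 2n/(n²−n'²) when n+n' is odd (it need not vanish on (0, π)).
  u² squared terms: (2)²·∫cos(4x)² dx = 4·π/2 = 2*π;  (3)²·∫sin(3x)² dx = 9·π/2 = 9*π/2.
  u² cross terms: 2·(2)·(3)·∫cos(4x)·sin(3x) dx = 12·(-6/7) = -72/7.
  So ∫_0^π u² dx = 2*π + 9*π/2 − 72/7 = -72/7 + 13*π/2.
  (u')² squared terms: (-8)²·∫sin(4x)² dx = 64·π/2 = 32*π;  (9)²·∫cos(3x)² dx = 81·π/2 = 81*π/2.
  (u')² cross terms: 2·(-8)·(9)·∫sin(4x)·cos(3x) dx = -144·(8/7) = -1152/7.
  So ∫_0^π (u')² dx = 32*π + 81*π/2 − 1152/7 = -1152/7 + 145*π/2.
||u||_{H^1}^2 = (-72/7 + 13*π/2) + (-1152/7 + 145*π/2) = -1224/7 + 79*π.


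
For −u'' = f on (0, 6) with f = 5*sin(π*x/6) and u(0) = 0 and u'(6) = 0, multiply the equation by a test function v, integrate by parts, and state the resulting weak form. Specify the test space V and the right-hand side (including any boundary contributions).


V = {v ∈ H^1(0, 6) : v(0) = 0} (test functions vanish at x = 0 where u is specified); weak form: ∫_0^6 u'v' dx = ∫_0^6 (5*sin(π*x/6)) v dx for all v ∈ V.

Multiply both sides by a test function v and integrate from 0 to 6:
  ∫_0^6 −u''(x) v(x) dx = ∫_0^6 f(x) v(x) dx.
Integrate the LHS by parts once:
  ∫_0^6 −u'' v dx = −[u'(x) v(x)]_0^6 + ∫_0^6 u'(x) v'(x) dx.
Thus ∫_0^6 u'(x) v'(x) dx = ∫_0^6 f(x) v(x) dx + [u'(x) v(x)]_0^6.
Choose V so that boundary terms are either known or forced to vanish.
Mixed BC: u(0) = 0 (Dirichlet) and u'(6) = 0 (Neumann). Define V = {v ∈ H^1(0, 6) : v(0) = 0}. Then [u' v]_0^6 = u'(6)·v(6) − u'(0)·0 = 0.
Weak formulation: find u (satisfying any essential BC) such that ∫_0^6 u'(x) v'(x) dx = ∫_0^6 f v dx for all v ∈ V (Dirichlet at 0 absorbed into V; the Neumann datum at x = 6 is zero, so no boundary term remains).
Substituting f(x) = 5*sin(π*x/6), the right-hand side is ∫_0^6 (5*sin(π*x/6)) v dx.


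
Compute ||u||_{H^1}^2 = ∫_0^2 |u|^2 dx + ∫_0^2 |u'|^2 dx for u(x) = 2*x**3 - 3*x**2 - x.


||u||_{H^1}^2 = 3802/105

The H^1 norm (squared) on an interval (0, L) is
  ||u||_{H^1}^2 = ∫_0^L u(x)^2 dx + ∫_0^L u'(x)^2 dx.
Compute u'(x) = 6*x**2 - 6*x - 1.
Then u(x)^2 = 4*x**6 - 12*x**5 + 5*x**4 + 6*x**3 + x**2 and u'(x)^2 = 36*x**4 - 72*x**3 + 24*x**2 + 12*x + 1.
Integrate each monomial from 0 to 2 using ∫_0^2 c·x^n dx = c·2^(n+1)/(n+1):
  ∫_0^2 u(x)^2 dx = ∫_0^2 (4*x^6 - 12*x^5 + 5*x^4 + 6*x^3 + x^2) dx. Term by term:
    ∫_0^2 4*x^6 dx = 512/7;  ∫_0^2 -12*x^5 dx = -128;  ∫_0^2 5*x^4 dx = 32;
    ∫_0^2 6*x^3 dx = 24;  ∫_0^2 x^2 dx = 8/3.
  Sum: 512/7 − 128 + 32 + 24 + 8/3 = 80/21.
  ∫_0^2 u'(x)^2 dx = ∫_0^2 (36*x^4 - 72*x^3 + 24*x^2 + 12*x + 1) dx. Term by term:
    ∫_0^2 36*x^4 dx = 1152/5;  ∫_0^2 -72*x^3 dx = -288;  ∫_0^2 24*x^2 dx = 64;
    ∫_0^2 12*x dx = 24;  ∫_0^2 1 dx = 2.
  Sum: 1152/5 − 288 + 64 + 24 + 2 = 162/5.
Adding: ||u||_{H^1}^2 = 80/21 + 162/5 = 3802/105.


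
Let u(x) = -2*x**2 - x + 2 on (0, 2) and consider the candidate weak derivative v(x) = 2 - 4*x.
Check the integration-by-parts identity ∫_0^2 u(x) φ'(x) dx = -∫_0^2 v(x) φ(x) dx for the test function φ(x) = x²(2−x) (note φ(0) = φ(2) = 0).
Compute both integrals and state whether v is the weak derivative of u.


LHS = 116/15, RHS = 56/15. No, v is not the weak derivative of u.

u(x) = -2*x**2 - x + 2, classical derivative u'(x) = -4*x - 1.
φ(x) = x²(2−x), so φ'(x) = x*(4 - 3*x).
Note φ(0) = φ(2) = 0, so the boundary term u·φ vanishes.
LHS = ∫_0^2 u(x) φ'(x) dx = ∫_0^2 (6*x^4 - 5*x^3 - 10*x^2 + 8*x) dx. Term by term:
  ∫_0^2 6*x^4 dx = 192/5;  ∫_0^2 -5*x^3 dx = -20;  ∫_0^2 -10*x^2 dx = -80/3;
  ∫_0^2 8*x dx = 16.
Sum: 192/5 − 20 − 80/3 + 16 = 116/15.
So LHS = 116/15.
∫_0^2 v(x) φ(x) dx = ∫_0^2 (4*x^4 - 10*x^3 + 4*x^2) dx. Term by term:
  ∫_0^2 4*x^4 dx = 128/5;  ∫_0^2 -10*x^3 dx = -40;  ∫_0^2 4*x^2 dx = 32/3.
Sum: 128/5 − 40 + 32/3 = -56/15.
So RHS = -∫_0^2 v(x) φ(x) dx = 56/15.
LHS − RHS = 4 ≠ 0, so the identity fails.
(For a valid weak derivative the identity must hold for EVERY test function, in particular this one. The failure shows v is NOT the weak derivative of u.)
Correct weak derivative would be u'(x) = -4*x - 1.


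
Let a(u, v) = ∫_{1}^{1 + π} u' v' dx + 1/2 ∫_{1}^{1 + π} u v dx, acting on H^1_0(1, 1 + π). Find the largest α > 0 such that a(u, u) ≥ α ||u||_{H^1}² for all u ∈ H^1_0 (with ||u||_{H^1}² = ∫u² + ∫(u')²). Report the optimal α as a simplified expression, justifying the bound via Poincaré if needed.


α = 3/4

Coercivity of a(·,·) on H^1_0(1, 1 + π) means a(u, u) ≥ α ||u||_{H^1}² for every u ∈ H^1_0.
The interval has length L = π, and Poincaré/coercivity depend only on L. Here a(u, u) = ∫(u')² + (1/2)·∫u².
Here 0 < c = 1/2 < 1. The condition a(u,u) ≥ α||u||_{H^1}² reads (1−α)∫(u')² ≥ (α−c)∫u². Any admissible α is ≤ 1 (rapidly oscillating u have ∫u²/∫(u')² → 0), and α = 1 would force 0 ≥ (1−c)∫u², impossible since c < 1; so 1−α > 0. By the sharp Poincaré inequality on H^1_0 of an interval of length L, ∫(u')² ≥ (π/L)²∫u² with equality for the first sine mode sin(π(x−x₀)/L) (x₀ the left endpoint), so the inequality holds for all u iff (1−α)(π/L)² ≥ α − c, i.e. α ≤ ((π/L)² + c)/((π/L)² + 1) = (1 + c(L/π)²)/(1 + (L/π)²). With (π/L)² = 1 and c = 1/2, the largest admissible constant is α = ((π/L)² + c)/((π/L)² + 1).
Simplifying, α = 3/4.


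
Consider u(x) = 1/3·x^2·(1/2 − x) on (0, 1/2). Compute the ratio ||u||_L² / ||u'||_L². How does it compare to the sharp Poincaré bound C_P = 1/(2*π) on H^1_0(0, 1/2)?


||u||_L² / ||u'||_L² = sqrt(14)/28 < C_P = 1/(2*π).

u(x) = 1/3·x^2·(1/2 − x), so u'(x) = x*(1/3 - x).
u(x) = 1/3·x^2·(1/2 − x) vanishes at x = 0 and x = 1/2, so u ∈ H^1_0(0, 1/2). Differentiate via the product rule and integrate the resulting polynomials term by term.
  ∫_0^1/2 u² dx = ∫_0^1/2 (x^6/9 - x^5/9 + x^4/36) dx. Term by term:
    ∫_0^1/2 x^6/9 dx = 1/8064;  ∫_0^1/2 -x^5/9 dx = -1/3456;  ∫_0^1/2 x^4/36 dx = 1/5760.
  Sum: 1/8064 − 1/3456 + 1/5760 = 1/120960.
  ∫_0^1/2 (u')² dx = ∫_0^1/2 (x^4 - 2*x^3/3 + x^2/9) dx. Term by term:
    ∫_0^1/2 x^4 dx = 1/160;  ∫_0^1/2 -2*x^3/3 dx = -1/96;  ∫_0^1/2 x^2/9 dx = 1/216.
  Sum: 1/160 − 1/96 + 1/216 = 1/2160.
∫_0^1/2 u² dx = 1/120960, so ||u||_L² = sqrt(210)/5040.
∫_0^1/2 (u')² dx = 1/2160, so ||u'||_L² = sqrt(15)/180.
Ratio ||u||_L² / ||u'||_L² = sqrt(14)/28.
Sharp Poincaré constant on H^1_0(0, 1/2) is C_P = L/π = 1/(2*π), achieved by sin(2*π·x).
A polynomial bump cannot attain the sharp Poincaré constant (only the first sine eigenfunction does), so the ratio is strictly less than C_P, consistent with ||u||_L² ≤ C_P ||u'||_L².


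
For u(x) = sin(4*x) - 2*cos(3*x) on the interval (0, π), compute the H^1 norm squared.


||u||_{H^1(0,π)}^2 = -320/7 + 57*π/2

u'(x) = 6*sin(3*x) + 4*cos(4*x).
Expand u² and (u')² and integrate term by term on (0, π), using: for integers n ≥ 1, ∫_0^π sin²(nx) dx = ∫_0^π cos²(nx) dx = π/2; for n ≠ n', ∫_0^π sin(nx)sin(n'x) dx = ∫_0^π cos(nx)cos(n'x) dx = 0; and by product-to-sum, ∫_0^π sin(nx)cos(n'x) dx = ½∫_0^π [sin((n+n')x) + sin((n−n')x)] dx, which is 0 when n+n' is even and 2n/(n²−n'²) when n+n' is odd (it need not vanish on (0, π)).
  u² squared terms: (-2)²·∫cos(3x)² dx = 4·π/2 = 2*π;  (1)²·∫sin(4x)² dx = 1·π/2 = π/2.
  u² cross terms: 2·(-2)·(1)·∫cos(3x)·sin(4x) dx = -4·(8/7) = -32/7.
  So ∫_0^π u² dx = 2*π + π/2 − 32/7 = -32/7 + 5*π/2.
  (u')² squared terms: (4)²·∫cos(4x)² dx = 16·π/2 = 8*π;  (6)²·∫sin(3x)² dx = 36·π/2 = 18*π.
  (u')² cross terms: 2·(4)·(6)·∫cos(4x)·sin(3x) dx = 48·(-6/7) = -288/7.
  So ∫_0^π (u')² dx = 8*π + 18*π − 288/7 = -288/7 + 26*π.
||u||_{H^1}^2 = (-32/7 + 5*π/2) + (-288/7 + 26*π) = -320/7 + 57*π/2.


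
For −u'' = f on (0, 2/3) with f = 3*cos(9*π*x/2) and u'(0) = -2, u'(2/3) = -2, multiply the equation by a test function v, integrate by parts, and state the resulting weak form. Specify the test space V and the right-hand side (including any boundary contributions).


V = H^1(0, 2/3) (v unrestricted at boundary; u is determined up to an additive constant); weak form: ∫_0^2/3 u'v' dx = ∫_0^2/3 (3*cos(9*π*x/2)) v dx − 2·v(2/3) + 2·v(0) for all v ∈ V.

Multiply both sides by a test function v and integrate from 0 to 2/3:
  ∫_0^2/3 −u''(x) v(x) dx = ∫_0^2/3 f(x) v(x) dx.
Integrate the LHS by parts once:
  ∫_0^2/3 −u'' v dx = −[u'(x) v(x)]_0^2/3 + ∫_0^2/3 u'(x) v'(x) dx.
Thus ∫_0^2/3 u'(x) v'(x) dx = ∫_0^2/3 f(x) v(x) dx + [u'(x) v(x)]_0^2/3.
Choose V so that boundary terms are either known or forced to vanish.
u has inhomogeneous Neumann u'(0) = -2, u'(2/3) = -2. [u' v]_0^2/3 = (-2)·v(2/3) − (-2)·v(0) = − 2·v(2/3) + 2·v(0). Take V = H^1(0, 2/3); boundary term becomes part of RHS.
Weak formulation: find u (satisfying any essential BC) such that ∫_0^2/3 u'(x) v'(x) dx = ∫_0^2/3 f v dx − 2·v(2/3) + 2·v(0) for all v ∈ V (Neumann data are natural BCs: they enter the RHS as boundary terms).
Substituting f(x) = 3*cos(9*π*x/2), the right-hand side is ∫_0^2/3 (3*cos(9*π*x/2)) v dx − 2·v(2/3) + 2·v(0).
Compatibility check (pure Neumann): taking v ≡ 1 ∈ V gives 0 = ∫_0^2/3 f dx + (-2) − (-2), i.e. ∫_0^2/3 f dx must equal u'(0) − u'(2/3) = 0. Indeed ∫_0^2/3 (3*cos(9*π*x/2)) dx = 0, so the data are compatible. The solution is then unique only up to an additive constant (fix it e.g. by requiring ∫_0^2/3 u dx = 0).


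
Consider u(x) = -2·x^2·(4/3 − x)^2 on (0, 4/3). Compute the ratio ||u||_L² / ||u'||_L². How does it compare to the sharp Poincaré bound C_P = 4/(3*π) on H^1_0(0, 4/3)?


||u||_L² / ||u'||_L² = 2*sqrt(3)/9 < C_P = 4/(3*π).

u(x) = -2·x^2·(4/3 − x)^2, so u'(x) = 8*x*(-9*x^2 + 18*x - 8)/9.
u(x) = -2·x^2·(4/3 − x)^2 vanishes at x = 0 and x = 4/3, so u ∈ H^1_0(0, 4/3). Differentiate via the product rule and integrate the resulting polynomials term by term.
  ∫_0^4/3 u² dx = ∫_0^4/3 (4*x^8 - 64*x^7/3 + 128*x^6/3 - 1024*x^5/27 + 1024*x^4/81) dx. Term by term:
    ∫_0^4/3 4*x^8 dx = 1048576/177147;  ∫_0^4/3 -64*x^7/3 dx = -524288/19683;  ∫_0^4/3 128*x^6/3 dx = 2097152/45927;
    ∫_0^4/3 -1024*x^5/27 dx = -2097152/59049;  ∫_0^4/3 1024*x^4/81 dx = 1048576/98415.
  Sum: 1048576/177147 − 524288/19683 + 2097152/45927 − 2097152/59049 + 1048576/98415 = 524288/6200145.
  ∫_0^4/3 (u')² dx = ∫_0^4/3 (64*x^6 - 256*x^5 + 3328*x^4/9 - 2048*x^3/9 + 4096*x^2/81) dx. Term by term:
    ∫_0^4/3 64*x^6 dx = 1048576/15309;  ∫_0^4/3 -256*x^5 dx = -524288/2187;  ∫_0^4/3 3328*x^4/9 dx = 3407872/10935;
    ∫_0^4/3 -2048*x^3/9 dx = -131072/729;  ∫_0^4/3 4096*x^2/81 dx = 262144/6561.
  Sum: 1048576/15309 − 524288/2187 + 3407872/10935 − 131072/729 + 262144/6561 = 131072/229635.
∫_0^4/3 u² dx = 524288/6200145, so ||u||_L² = 512*sqrt(210)/25515.
∫_0^4/3 (u')² dx = 131072/229635, so ||u'||_L² = 256*sqrt(70)/2835.
Ratio ||u||_L² / ||u'||_L² = 2*sqrt(3)/9.
Sharp Poincaré constant on H^1_0(0, 4/3) is C_P = L/π = 4/(3*π), achieved by sin(3*π/4·x).
A polynomial bump cannot attain the sharp Poincaré constant (only the first sine eigenfunction does), so the ratio is strictly less than C_P, consistent with ||u||_L² ≤ C_P ||u'||_L².


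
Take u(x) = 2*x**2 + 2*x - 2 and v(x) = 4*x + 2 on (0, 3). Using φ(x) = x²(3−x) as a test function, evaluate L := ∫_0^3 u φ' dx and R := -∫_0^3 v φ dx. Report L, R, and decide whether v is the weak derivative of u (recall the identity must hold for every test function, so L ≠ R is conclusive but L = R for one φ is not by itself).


LHS = -621/10, RHS = -621/10. Yes, v = u' weakly.

u(x) = 2*x**2 + 2*x - 2, classical derivative u'(x) = 4*x + 2.
φ(x) = x²(3−x), so φ'(x) = 3*x*(2 - x).
Note φ(0) = φ(3) = 0, so the boundary term u·φ vanishes.
LHS = ∫_0^3 u(x) φ'(x) dx = ∫_0^3 (-6*x^4 + 6*x^3 + 18*x^2 - 12*x) dx. Term by term:
  ∫_0^3 -6*x^4 dx = -1458/5;  ∫_0^3 6*x^3 dx = 243/2;  ∫_0^3 18*x^2 dx = 162;
  ∫_0^3 -12*x dx = -54.
Sum: -1458/5 + 243/2 + 162 − 54 = -621/10.
So LHS = -621/10.
∫_0^3 v(x) φ(x) dx = ∫_0^3 (-4*x^4 + 10*x^3 + 6*x^2) dx. Term by term:
  ∫_0^3 -4*x^4 dx = -972/5;  ∫_0^3 10*x^3 dx = 405/2;  ∫_0^3 6*x^2 dx = 54.
Sum: -972/5 + 405/2 + 54 = 621/10.
So RHS = -∫_0^3 v(x) φ(x) dx = -621/10.
LHS = RHS, so the identity holds for this test φ.
Moreover u is smooth here and v(x) = u'(x) = 4*x + 2 pointwise, so the identity holds for every test function. Hence v is the weak derivative of u.


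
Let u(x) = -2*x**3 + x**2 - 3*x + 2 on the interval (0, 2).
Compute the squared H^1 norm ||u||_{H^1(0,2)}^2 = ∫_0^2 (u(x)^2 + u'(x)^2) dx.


||u||_{H^1}^2 = 32698/105

The H^1 norm (squared) on an interval (0, L) is
  ||u||_{H^1}^2 = ∫_0^L u(x)^2 dx + ∫_0^L u'(x)^2 dx.
Compute u'(x) = -6*x**2 + 2*x - 3.
Then u(x)^2 = 4*x**6 - 4*x**5 + 13*x**4 - 14*x**3 + 13*x**2 - 12*x + 4 and u'(x)^2 = 36*x**4 - 24*x**3 + 40*x**2 - 12*x + 9.
Integrate each monomial from 0 to 2 using ∫_0^2 c·x^n dx = c·2^(n+1)/(n+1):
  ∫_0^2 u(x)^2 dx = ∫_0^2 (4*x^6 - 4*x^5 + 13*x^4 - 14*x^3 + 13*x^2 - 12*x + 4) dx. Term by term:
    ∫_0^2 4*x^6 dx = 512/7;  ∫_0^2 -4*x^5 dx = -128/3;  ∫_0^2 13*x^4 dx = 416/5;
    ∫_0^2 -14*x^3 dx = -56;  ∫_0^2 13*x^2 dx = 104/3;  ∫_0^2 -12*x dx = -24;
    ∫_0^2 4 dx = 8.
  Sum: 512/7 − 128/3 + 416/5 − 56 + 104/3 − 24 + 8 = 2672/35.
  ∫_0^2 u'(x)^2 dx = ∫_0^2 (36*x^4 - 24*x^3 + 40*x^2 - 12*x + 9) dx. Term by term:
    ∫_0^2 36*x^4 dx = 1152/5;  ∫_0^2 -24*x^3 dx = -96;  ∫_0^2 40*x^2 dx = 320/3;
    ∫_0^2 -12*x dx = -24;  ∫_0^2 9 dx = 18.
  Sum: 1152/5 − 96 + 320/3 − 24 + 18 = 3526/15.
Adding: ||u||_{H^1}^2 = 2672/35 + 3526/15 = 32698/105.
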